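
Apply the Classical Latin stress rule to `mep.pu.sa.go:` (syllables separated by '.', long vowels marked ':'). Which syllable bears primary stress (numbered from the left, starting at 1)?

Classical Latin: stress the penult if heavy (long vowel or closed), else the antepenult.
Weights: 2 pu L, 3 sa L, 4 go: H.
The penult (syllable 3, sa) is light, so stress falls on the antepenult (syllable 2, pu).
Stress on syllable 2: mep.ˈpu.sa.go:.

2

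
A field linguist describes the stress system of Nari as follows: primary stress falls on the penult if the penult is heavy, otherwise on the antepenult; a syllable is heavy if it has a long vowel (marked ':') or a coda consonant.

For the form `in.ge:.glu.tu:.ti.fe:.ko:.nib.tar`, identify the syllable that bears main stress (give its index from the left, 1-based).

Weights: 7 ko: H, 8 nib H, 9 tar H.
The penult (syllable 8, nib) is heavy, so it takes stress.
Primary stress: syllable 8 → in.ge:.glu.tu:.ti.fe:.ko:.ˈnib.tar.

8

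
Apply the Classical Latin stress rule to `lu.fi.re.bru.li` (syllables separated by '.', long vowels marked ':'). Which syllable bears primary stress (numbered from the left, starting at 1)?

Classical Latin: stress the penult if heavy (long vowel or closed), else the antepenult.
Weights: 3 re L, 4 bru L, 5 li L.
The penult (syllable 4, bru) is light, so stress falls on the antepenult (syllable 3, re).
Stress on syllable 3: lu.fi.ˈre.bru.li.

3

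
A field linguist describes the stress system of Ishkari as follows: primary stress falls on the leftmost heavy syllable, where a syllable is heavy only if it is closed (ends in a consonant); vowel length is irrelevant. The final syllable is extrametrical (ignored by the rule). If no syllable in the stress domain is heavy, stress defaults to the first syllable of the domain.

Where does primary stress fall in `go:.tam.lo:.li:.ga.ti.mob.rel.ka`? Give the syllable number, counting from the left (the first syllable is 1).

The final syllable (9, ka) is extrametrical; the stress domain is syllables 1–8.
Weights: 1 go: L, 2 tam H, 3 lo: L, 4 li: L, 5 ga L, 6 ti L, 7 mob H, 8 rel H.
Heavy syllables in the domain: 2, 7, 8. The leftmost is syllable 2 (tam).
Primary stress: syllable 2 → go:.ˈtam.lo:.li:.ga.ti.mob.rel.ka.

2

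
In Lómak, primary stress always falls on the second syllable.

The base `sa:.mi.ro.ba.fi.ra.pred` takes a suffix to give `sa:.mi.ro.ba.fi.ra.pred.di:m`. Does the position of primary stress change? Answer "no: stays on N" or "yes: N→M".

Base `sa:.mi.ro.ba.fi.ra.pred` (7 syllables):
  The word has 7 syllables; the second syllable is syllable 2 (mi).
  → primary stress on syllable 2.
Suffixed `sa:.mi.ro.ba.fi.ra.pred.di:m` (8 syllables):
  The word has 8 syllables; the second syllable is syllable 2 (mi).
  → primary stress on syllable 2.

no: stays on 2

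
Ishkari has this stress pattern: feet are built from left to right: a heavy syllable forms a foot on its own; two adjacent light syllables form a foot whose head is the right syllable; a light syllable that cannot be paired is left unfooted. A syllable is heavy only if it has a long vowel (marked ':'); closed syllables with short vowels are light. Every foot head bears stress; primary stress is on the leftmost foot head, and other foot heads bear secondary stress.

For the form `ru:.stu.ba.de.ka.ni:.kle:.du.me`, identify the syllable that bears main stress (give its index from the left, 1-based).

Weights: 1 ru: H, 2 stu L, 3 ba L, 4 de L, 5 ka L, 6 ni: H, 7 kle: H, 8 du L, 9 me L.
Parse left to right (heavy = foot alone; LL = one foot; stranded L unfooted): (ˈru:) (stu.ˈba) (de.ˈka) (ˈni:) (ˈkle:) (du.ˈme).
Foot heads: 1, 3, 5, 6, 7, 9.
Primary stress on the leftmost head = syllable 1.
Primary stress: syllable 1 → ˈru:.stu.ba.de.ka.ni:.kle:.du.me.

1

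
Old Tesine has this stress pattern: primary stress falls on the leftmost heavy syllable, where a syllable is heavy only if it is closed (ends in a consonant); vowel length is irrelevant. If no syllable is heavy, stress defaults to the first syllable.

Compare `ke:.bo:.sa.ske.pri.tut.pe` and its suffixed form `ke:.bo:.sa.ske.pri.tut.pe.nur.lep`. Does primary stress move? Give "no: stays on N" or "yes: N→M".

Base `ke:.bo:.sa.ske.pri.tut.pe` (7 syllables):
  Weights: 1 ke: L, 2 bo: L, 3 sa L, 4 ske L, 5 pri L, 6 tut H, 7 pe L.
  Heavy syllables in the domain: 6. The leftmost is syllable 6 (tut).
  → primary stress on syllable 6.
Suffixed `ke:.bo:.sa.ske.pri.tut.pe.nur.lep` (9 syllables):
  Weights: 1 ke: L, 2 bo: L, 3 sa L, 4 ske L, 5 pri L, 6 tut H, 7 pe L, 8 nur H, 9 lep H.
  Heavy syllables in the domain: 6, 8, 9. The leftmost is syllable 6 (tut).
  → primary stress on syllable 6.

no: stays on 6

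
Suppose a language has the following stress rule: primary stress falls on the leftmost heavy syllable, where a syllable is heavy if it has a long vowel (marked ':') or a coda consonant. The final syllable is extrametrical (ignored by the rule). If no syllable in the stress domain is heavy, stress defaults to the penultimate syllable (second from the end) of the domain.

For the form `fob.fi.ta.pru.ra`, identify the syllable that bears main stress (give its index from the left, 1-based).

1

The final syllable (5, ra) is extrametrical; the stress domain is syllables 1–4.
Weights: 1 fob H, 2 fi L, 3 ta L, 4 pru L.
Heavy syllables in the domain: 1. The leftmost is syllable 1 (fob).
Primary stress: syllable 1 → ˈfob.fi.ta.pru.ra.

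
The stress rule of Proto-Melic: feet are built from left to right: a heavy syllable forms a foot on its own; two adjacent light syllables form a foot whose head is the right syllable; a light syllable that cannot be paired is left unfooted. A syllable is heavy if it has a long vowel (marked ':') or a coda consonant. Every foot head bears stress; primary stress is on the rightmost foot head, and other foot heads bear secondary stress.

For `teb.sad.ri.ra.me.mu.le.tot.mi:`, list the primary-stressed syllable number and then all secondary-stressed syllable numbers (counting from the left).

primary 9, secondary 1, 2, 4, 6, 8

Weights: 1 teb H, 2 sad H, 3 ri L, 4 ra L, 5 me L, 6 mu L, 7 le L, 8 tot H, 9 mi: H.
Parse left to right (heavy = foot alone; LL = one foot; stranded L unfooted): (ˈteb) (ˈsad) (ri.ˈra) (me.ˈmu) le (ˈtot) (ˈmi:).
Foot heads: 1, 2, 4, 6, 8, 9.
Primary stress on the rightmost head = syllable 9.
Secondary stress on 1, 2, 4, 6, 8: ˌteb.ˌsad.ri.ˌra.me.ˌmu.le.ˌtot.ˈmi:.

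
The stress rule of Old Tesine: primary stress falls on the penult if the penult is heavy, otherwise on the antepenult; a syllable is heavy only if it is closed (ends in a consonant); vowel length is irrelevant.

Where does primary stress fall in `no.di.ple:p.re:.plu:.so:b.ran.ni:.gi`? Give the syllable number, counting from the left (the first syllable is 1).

7

Weights: 7 ran H, 8 ni: L, 9 gi L.
The penult (syllable 8, ni:) is light, so stress falls on the antepenult (syllable 7, ran).
Primary stress: syllable 7 → no.di.ple:p.re:.plu:.so:b.ˈran.ni:.gi.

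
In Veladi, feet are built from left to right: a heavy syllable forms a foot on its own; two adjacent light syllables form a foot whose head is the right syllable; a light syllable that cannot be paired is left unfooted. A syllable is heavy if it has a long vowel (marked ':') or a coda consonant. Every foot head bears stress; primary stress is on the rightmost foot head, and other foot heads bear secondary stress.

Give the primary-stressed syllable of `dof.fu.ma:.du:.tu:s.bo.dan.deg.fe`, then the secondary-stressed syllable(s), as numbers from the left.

Weights: 1 dof H, 2 fu L, 3 ma: H, 4 du: H, 5 tu:s H, 6 bo L, 7 dan H, 8 deg H, 9 fe L.
Parse left to right (heavy = foot alone; LL = one foot; stranded L unfooted): (ˈdof) fu (ˈma:) (ˈdu:) (ˈtu:s) bo (ˈdan) (ˈdeg) fe.
Foot heads: 1, 3, 4, 5, 7, 8.
Primary stress on the rightmost head = syllable 8.
Secondary stress on 1, 3, 4, 5, 7: ˌdof.fu.ˌma:.ˌdu:.ˌtu:s.bo.ˌdan.ˈdeg.fe.

primary 8, secondary 1, 3, 4, 5, 7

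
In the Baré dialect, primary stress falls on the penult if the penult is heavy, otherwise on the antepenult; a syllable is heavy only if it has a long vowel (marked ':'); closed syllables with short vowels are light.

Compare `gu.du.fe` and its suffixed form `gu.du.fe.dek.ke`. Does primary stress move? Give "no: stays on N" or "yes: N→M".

yes: 1→3

Base `gu.du.fe` (3 syllables):
  Weights: 1 gu L, 2 du L, 3 fe L.
  The penult (syllable 2, du) is light, so stress falls on the antepenult (syllable 1, gu).
  → primary stress on syllable 1.
Suffixed `gu.du.fe.dek.ke` (5 syllables):
  Weights: 3 fe L, 4 dek L, 5 ke L.
  The penult (syllable 4, dek) is light, so stress falls on the antepenult (syllable 3, fe).
  → primary stress on syllable 3.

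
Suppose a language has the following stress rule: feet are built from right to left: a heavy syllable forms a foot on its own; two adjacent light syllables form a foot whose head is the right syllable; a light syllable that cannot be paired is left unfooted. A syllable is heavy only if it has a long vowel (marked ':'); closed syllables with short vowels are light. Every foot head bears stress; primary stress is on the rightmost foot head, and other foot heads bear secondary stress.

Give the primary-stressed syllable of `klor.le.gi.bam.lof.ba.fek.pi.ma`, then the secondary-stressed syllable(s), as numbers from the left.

primary 9, secondary 3, 5, 7

Weights: 1 klor L, 2 le L, 3 gi L, 4 bam L, 5 lof L, 6 ba L, 7 fek L, 8 pi L, 9 ma L.
Parse right to left (heavy = foot alone; LL = one foot; stranded L unfooted): klor (le.ˈgi) (bam.ˈlof) (ba.ˈfek) (pi.ˈma).
Foot heads: 3, 5, 7, 9.
Primary stress on the rightmost head = syllable 9.
Secondary stress on 3, 5, 7: klor.le.ˌgi.bam.ˌlof.ba.ˌfek.pi.ˈma.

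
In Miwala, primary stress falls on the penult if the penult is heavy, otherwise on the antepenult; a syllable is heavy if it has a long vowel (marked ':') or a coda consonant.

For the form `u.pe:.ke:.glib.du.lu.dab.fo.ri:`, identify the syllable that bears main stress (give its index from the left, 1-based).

7

Weights: 7 dab H, 8 fo L, 9 ri: H.
The penult (syllable 8, fo) is light, so stress falls on the antepenult (syllable 7, dab).
Primary stress: syllable 7 → u.pe:.ke:.glib.du.lu.ˈdab.fo.ri:.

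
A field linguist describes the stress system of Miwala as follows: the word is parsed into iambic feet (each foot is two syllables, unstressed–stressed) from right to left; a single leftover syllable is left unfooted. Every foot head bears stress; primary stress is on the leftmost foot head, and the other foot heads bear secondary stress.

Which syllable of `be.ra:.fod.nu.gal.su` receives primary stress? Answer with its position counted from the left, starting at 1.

2

Parse right to left into iambic (σˈσ) feet: (be.ˈra:) (fod.ˈnu) (gal.ˈsu).
Foot heads (stressed positions): 2, 4, 6.
End Rule Leftmost: primary stress on the leftmost head = syllable 2.
Primary stress: syllable 2 → be.ˈra:.fod.nu.gal.su.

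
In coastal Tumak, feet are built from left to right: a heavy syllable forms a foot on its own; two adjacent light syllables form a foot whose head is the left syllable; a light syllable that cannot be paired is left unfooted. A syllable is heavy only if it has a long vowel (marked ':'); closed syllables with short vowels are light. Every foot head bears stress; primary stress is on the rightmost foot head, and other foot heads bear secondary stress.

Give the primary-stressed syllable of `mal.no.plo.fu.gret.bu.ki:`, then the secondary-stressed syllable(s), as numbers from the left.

Weights: 1 mal L, 2 no L, 3 plo L, 4 fu L, 5 gret L, 6 bu L, 7 ki: H.
Parse left to right (heavy = foot alone; LL = one foot; stranded L unfooted): (ˈmal.no) (ˈplo.fu) (ˈgret.bu) (ˈki:).
Foot heads: 1, 3, 5, 7.
Primary stress on the rightmost head = syllable 7.
Secondary stress on 1, 3, 5: ˌmal.no.ˌplo.fu.ˌgret.bu.ˈki:.

primary 7, secondary 1, 3, 5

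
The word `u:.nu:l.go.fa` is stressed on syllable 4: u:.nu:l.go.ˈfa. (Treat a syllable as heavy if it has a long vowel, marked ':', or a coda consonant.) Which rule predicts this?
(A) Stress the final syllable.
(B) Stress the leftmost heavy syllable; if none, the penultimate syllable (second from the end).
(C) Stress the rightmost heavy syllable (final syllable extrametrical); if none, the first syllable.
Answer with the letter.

Rule A → syllable 4 ✓.
Rule B → syllable 1 (observed: 4).
Rule C → syllable 2 (observed: 4).

A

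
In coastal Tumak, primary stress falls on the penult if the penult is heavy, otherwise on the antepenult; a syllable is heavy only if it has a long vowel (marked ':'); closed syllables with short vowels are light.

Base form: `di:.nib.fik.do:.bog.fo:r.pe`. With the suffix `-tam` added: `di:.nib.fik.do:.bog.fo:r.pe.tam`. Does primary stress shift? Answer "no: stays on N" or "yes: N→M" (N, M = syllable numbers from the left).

Base `di:.nib.fik.do:.bog.fo:r.pe` (7 syllables):
  Weights: 5 bog L, 6 fo:r H, 7 pe L.
  The penult (syllable 6, fo:r) is heavy, so it takes stress.
  → primary stress on syllable 6.
Suffixed `di:.nib.fik.do:.bog.fo:r.pe.tam` (8 syllables):
  Weights: 6 fo:r H, 7 pe L, 8 tam L.
  The penult (syllable 7, pe) is light, so stress falls on the antepenult (syllable 6, fo:r).
  → primary stress on syllable 6.

no: stays on 6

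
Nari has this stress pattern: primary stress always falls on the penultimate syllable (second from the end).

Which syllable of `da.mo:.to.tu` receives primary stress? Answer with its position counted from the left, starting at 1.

The word has 4 syllables; the penultimate syllable (second from the end) is syllable 3 (to).
Primary stress: syllable 3 → da.mo:.ˈto.tu.

3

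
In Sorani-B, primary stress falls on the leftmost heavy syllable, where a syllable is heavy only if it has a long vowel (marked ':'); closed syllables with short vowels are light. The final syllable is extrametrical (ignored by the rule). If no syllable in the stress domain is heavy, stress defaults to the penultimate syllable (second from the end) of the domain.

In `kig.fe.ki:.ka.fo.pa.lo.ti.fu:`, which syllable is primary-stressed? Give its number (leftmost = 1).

The final syllable (9, fu:) is extrametrical; the stress domain is syllables 1–8.
Weights: 1 kig L, 2 fe L, 3 ki: H, 4 ka L, 5 fo L, 6 pa L, 7 lo L, 8 ti L.
Heavy syllables in the domain: 3. The leftmost is syllable 3 (ki:).
Primary stress: syllable 3 → kig.fe.ˈki:.ka.fo.pa.lo.ti.fu:.

3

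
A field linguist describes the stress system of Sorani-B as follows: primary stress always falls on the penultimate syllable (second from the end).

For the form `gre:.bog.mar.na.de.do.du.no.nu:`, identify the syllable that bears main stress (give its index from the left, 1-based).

The word has 9 syllables; the penultimate syllable (second from the end) is syllable 8 (no).
Primary stress: syllable 8 → gre:.bog.mar.na.de.do.du.ˈno.nu:.

8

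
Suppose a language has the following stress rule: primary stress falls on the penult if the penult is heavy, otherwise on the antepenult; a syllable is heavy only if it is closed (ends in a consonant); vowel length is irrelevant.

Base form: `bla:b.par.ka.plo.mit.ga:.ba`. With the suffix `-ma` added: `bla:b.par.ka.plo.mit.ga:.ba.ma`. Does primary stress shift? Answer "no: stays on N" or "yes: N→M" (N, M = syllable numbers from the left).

Base `bla:b.par.ka.plo.mit.ga:.ba` (7 syllables):
  Weights: 5 mit H, 6 ga: L, 7 ba L.
  The penult (syllable 6, ga:) is light, so stress falls on the antepenult (syllable 5, mit).
  → primary stress on syllable 5.
Suffixed `bla:b.par.ka.plo.mit.ga:.ba.ma` (8 syllables):
  Weights: 6 ga: L, 7 ba L, 8 ma L.
  The penult (syllable 7, ba) is light, so stress falls on the antepenult (syllable 6, ga:).
  → primary stress on syllable 6.

yes: 5→6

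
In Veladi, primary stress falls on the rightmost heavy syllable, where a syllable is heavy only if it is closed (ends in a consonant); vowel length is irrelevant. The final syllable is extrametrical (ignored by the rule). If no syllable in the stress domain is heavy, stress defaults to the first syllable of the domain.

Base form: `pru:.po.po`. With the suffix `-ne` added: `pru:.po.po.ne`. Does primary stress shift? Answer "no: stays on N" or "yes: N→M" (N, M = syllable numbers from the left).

Base `pru:.po.po` (3 syllables):
  The final syllable (3, po) is extrametrical; the stress domain is syllables 1–2.
  Weights: 1 pru: L, 2 po L.
  No heavy syllable in the domain; default to the first syllable of the domain = syllable 1.
  → primary stress on syllable 1.
Suffixed `pru:.po.po.ne` (4 syllables):
  The final syllable (4, ne) is extrametrical; the stress domain is syllables 1–3.
  Weights: 1 pru: L, 2 po L, 3 po L.
  No heavy syllable in the domain; default to the first syllable of the domain = syllable 1.
  → primary stress on syllable 1.

no: stays on 1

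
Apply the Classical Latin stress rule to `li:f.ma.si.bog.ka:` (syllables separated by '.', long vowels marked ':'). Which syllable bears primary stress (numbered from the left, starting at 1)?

Classical Latin: stress the penult if heavy (long vowel or closed), else the antepenult.
Weights: 3 si L, 4 bog H, 5 ka: H.
The penult (syllable 4, bog) is heavy, so it takes stress.
Stress on syllable 4: li:f.ma.si.ˈbog.ka:.

4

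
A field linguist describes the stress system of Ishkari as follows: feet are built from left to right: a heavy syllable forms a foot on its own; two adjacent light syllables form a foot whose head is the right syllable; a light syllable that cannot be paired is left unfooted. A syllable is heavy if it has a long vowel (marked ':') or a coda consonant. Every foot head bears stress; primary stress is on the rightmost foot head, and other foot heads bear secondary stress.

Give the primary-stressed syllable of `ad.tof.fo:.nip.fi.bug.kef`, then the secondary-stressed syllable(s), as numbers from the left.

primary 7, secondary 1, 2, 3, 4, 6

Weights: 1 ad H, 2 tof H, 3 fo: H, 4 nip H, 5 fi L, 6 bug H, 7 kef H.
Parse left to right (heavy = foot alone; LL = one foot; stranded L unfooted): (ˈad) (ˈtof) (ˈfo:) (ˈnip) fi (ˈbug) (ˈkef).
Foot heads: 1, 2, 3, 4, 6, 7.
Primary stress on the rightmost head = syllable 7.
Secondary stress on 1, 2, 3, 4, 6: ˌad.ˌtof.ˌfo:.ˌnip.fi.ˌbug.ˈkef.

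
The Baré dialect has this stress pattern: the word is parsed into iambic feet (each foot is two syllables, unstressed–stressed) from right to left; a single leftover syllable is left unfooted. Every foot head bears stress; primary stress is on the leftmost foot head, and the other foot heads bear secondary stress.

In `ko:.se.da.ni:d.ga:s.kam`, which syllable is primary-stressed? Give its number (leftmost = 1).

2

Parse right to left into iambic (σˈσ) feet: (ko:.ˈse) (da.ˈni:d) (ga:s.ˈkam).
Foot heads (stressed positions): 2, 4, 6.
End Rule Leftmost: primary stress on the leftmost head = syllable 2.
Primary stress: syllable 2 → ko:.ˈse.da.ni:d.ga:s.kam.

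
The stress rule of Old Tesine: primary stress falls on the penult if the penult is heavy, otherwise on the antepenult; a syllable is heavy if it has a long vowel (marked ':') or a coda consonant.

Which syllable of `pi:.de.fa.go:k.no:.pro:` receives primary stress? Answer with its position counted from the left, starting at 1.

Weights: 4 go:k H, 5 no: H, 6 pro: H.
The penult (syllable 5, no:) is heavy, so it takes stress.
Primary stress: syllable 5 → pi:.de.fa.go:k.ˈno:.pro:.

5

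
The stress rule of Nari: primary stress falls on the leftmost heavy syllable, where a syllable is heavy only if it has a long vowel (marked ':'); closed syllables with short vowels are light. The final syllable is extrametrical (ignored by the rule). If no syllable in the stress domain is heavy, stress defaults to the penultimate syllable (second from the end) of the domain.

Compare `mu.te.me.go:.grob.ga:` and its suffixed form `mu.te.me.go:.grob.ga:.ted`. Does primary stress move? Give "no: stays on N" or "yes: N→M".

no: stays on 4

Base `mu.te.me.go:.grob.ga:` (6 syllables):
  The final syllable (6, ga:) is extrametrical; the stress domain is syllables 1–5.
  Weights: 1 mu L, 2 te L, 3 me L, 4 go: H, 5 grob L.
  Heavy syllables in the domain: 4. The leftmost is syllable 4 (go:).
  → primary stress on syllable 4.
Suffixed `mu.te.me.go:.grob.ga:.ted` (7 syllables):
  The final syllable (7, ted) is extrametrical; the stress domain is syllables 1–6.
  Weights: 1 mu L, 2 te L, 3 me L, 4 go: H, 5 grob L, 6 ga: H.
  Heavy syllables in the domain: 4, 6. The leftmost is syllable 4 (go:).
  → primary stress on syllable 4.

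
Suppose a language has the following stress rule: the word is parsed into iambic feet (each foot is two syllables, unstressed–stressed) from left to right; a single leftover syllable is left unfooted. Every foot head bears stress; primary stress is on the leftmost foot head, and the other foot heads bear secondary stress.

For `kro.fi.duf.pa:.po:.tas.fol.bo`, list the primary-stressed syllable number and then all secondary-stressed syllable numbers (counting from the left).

primary 2, secondary 4, 6, 8

Parse left to right into iambic (σˈσ) feet: (kro.ˈfi) (duf.ˈpa:) (po:.ˈtas) (fol.ˈbo).
Foot heads (stressed positions): 2, 4, 6, 8.
End Rule Leftmost: primary stress on the leftmost head = syllable 2.
Secondary stress on 4, 6, 8: kro.ˈfi.duf.ˌpa:.po:.ˌtas.fol.ˌbo.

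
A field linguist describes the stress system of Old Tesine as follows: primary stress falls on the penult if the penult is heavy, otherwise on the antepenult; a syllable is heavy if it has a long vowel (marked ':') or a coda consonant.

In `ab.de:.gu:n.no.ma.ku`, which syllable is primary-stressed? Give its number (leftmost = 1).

Weights: 4 no L, 5 ma L, 6 ku L.
The penult (syllable 5, ma) is light, so stress falls on the antepenult (syllable 4, no).
Primary stress: syllable 4 → ab.de:.gu:n.ˈno.ma.ku.

4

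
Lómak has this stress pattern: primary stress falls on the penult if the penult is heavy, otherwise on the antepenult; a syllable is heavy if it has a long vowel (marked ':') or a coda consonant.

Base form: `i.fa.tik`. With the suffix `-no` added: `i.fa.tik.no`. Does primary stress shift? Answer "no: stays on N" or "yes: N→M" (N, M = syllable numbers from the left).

Base `i.fa.tik` (3 syllables):
  Weights: 1 i L, 2 fa L, 3 tik H.
  The penult (syllable 2, fa) is light, so stress falls on the antepenult (syllable 1, i).
  → primary stress on syllable 1.
Suffixed `i.fa.tik.no` (4 syllables):
  Weights: 2 fa L, 3 tik H, 4 no L.
  The penult (syllable 3, tik) is heavy, so it takes stress.
  → primary stress on syllable 3.

yes: 1→3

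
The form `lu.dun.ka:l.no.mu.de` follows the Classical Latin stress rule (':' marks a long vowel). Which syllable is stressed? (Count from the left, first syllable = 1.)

Classical Latin: stress the penult if heavy (long vowel or closed), else the antepenult.
Weights: 4 no L, 5 mu L, 6 de L.
The penult (syllable 5, mu) is light, so stress falls on the antepenult (syllable 4, no).
Stress on syllable 4: lu.dun.ka:l.ˈno.mu.de.

4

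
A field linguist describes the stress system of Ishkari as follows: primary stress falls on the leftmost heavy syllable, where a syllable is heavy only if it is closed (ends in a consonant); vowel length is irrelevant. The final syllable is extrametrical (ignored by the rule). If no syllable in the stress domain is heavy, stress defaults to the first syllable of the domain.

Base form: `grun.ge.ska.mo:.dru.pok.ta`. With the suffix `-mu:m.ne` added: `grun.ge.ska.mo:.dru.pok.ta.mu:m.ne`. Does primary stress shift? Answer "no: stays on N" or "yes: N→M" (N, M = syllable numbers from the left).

no: stays on 1

Base `grun.ge.ska.mo:.dru.pok.ta` (7 syllables):
  The final syllable (7, ta) is extrametrical; the stress domain is syllables 1–6.
  Weights: 1 grun H, 2 ge L, 3 ska L, 4 mo: L, 5 dru L, 6 pok H.
  Heavy syllables in the domain: 1, 6. The leftmost is syllable 1 (grun).
  → primary stress on syllable 1.
Suffixed `grun.ge.ska.mo:.dru.pok.ta.mu:m.ne` (9 syllables):
  The final syllable (9, ne) is extrametrical; the stress domain is syllables 1–8.
  Weights: 1 grun H, 2 ge L, 3 ska L, 4 mo: L, 5 dru L, 6 pok H, 7 ta L, 8 mu:m H.
  Heavy syllables in the domain: 1, 6, 8. The leftmost is syllable 1 (grun).
  → primary stress on syllable 1.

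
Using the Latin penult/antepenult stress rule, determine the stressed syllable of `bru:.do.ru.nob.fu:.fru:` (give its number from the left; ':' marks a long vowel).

5

Classical Latin: stress the penult if heavy (long vowel or closed), else the antepenult.
Weights: 4 nob H, 5 fu: H, 6 fru: H.
The penult (syllable 5, fu:) is heavy, so it takes stress.
Stress on syllable 5: bru:.do.ru.nob.ˈfu:.fru:.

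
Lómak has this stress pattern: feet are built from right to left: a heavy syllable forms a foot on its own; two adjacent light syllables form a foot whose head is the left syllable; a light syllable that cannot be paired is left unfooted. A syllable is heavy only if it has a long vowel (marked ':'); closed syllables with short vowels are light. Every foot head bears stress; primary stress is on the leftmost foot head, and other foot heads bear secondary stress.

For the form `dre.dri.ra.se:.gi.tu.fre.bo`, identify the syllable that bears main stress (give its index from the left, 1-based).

Weights: 1 dre L, 2 dri L, 3 ra L, 4 se: H, 5 gi L, 6 tu L, 7 fre L, 8 bo L.
Parse right to left (heavy = foot alone; LL = one foot; stranded L unfooted): dre (ˈdri.ra) (ˈse:) (ˈgi.tu) (ˈfre.bo).
Foot heads: 2, 4, 5, 7.
Primary stress on the leftmost head = syllable 2.
Primary stress: syllable 2 → dre.ˈdri.ra.se:.gi.tu.fre.bo.

2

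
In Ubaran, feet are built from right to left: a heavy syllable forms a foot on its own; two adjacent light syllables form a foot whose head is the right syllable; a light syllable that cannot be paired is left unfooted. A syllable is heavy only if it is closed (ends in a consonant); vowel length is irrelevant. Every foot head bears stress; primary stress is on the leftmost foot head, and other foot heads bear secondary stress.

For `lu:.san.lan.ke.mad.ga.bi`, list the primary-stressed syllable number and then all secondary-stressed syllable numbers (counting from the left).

primary 2, secondary 3, 5, 7

Weights: 1 lu: L, 2 san H, 3 lan H, 4 ke L, 5 mad H, 6 ga L, 7 bi L.
Parse right to left (heavy = foot alone; LL = one foot; stranded L unfooted): lu: (ˈsan) (ˈlan) ke (ˈmad) (ga.ˈbi).
Foot heads: 2, 3, 5, 7.
Primary stress on the leftmost head = syllable 2.
Secondary stress on 3, 5, 7: lu:.ˈsan.ˌlan.ke.ˌmad.ga.ˌbi.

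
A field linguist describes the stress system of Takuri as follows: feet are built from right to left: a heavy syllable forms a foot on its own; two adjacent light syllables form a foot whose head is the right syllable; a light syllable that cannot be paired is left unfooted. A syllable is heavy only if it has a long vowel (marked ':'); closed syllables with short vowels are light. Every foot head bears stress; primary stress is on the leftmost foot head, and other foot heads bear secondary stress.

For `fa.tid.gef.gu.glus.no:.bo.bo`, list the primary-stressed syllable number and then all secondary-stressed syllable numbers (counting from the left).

primary 3, secondary 5, 6, 8

Weights: 1 fa L, 2 tid L, 3 gef L, 4 gu L, 5 glus L, 6 no: H, 7 bo L, 8 bo L.
Parse right to left (heavy = foot alone; LL = one foot; stranded L unfooted): fa (tid.ˈgef) (gu.ˈglus) (ˈno:) (bo.ˈbo).
Foot heads: 3, 5, 6, 8.
Primary stress on the leftmost head = syllable 3.
Secondary stress on 5, 6, 8: fa.tid.ˈgef.gu.ˌglus.ˌno:.bo.ˌbo.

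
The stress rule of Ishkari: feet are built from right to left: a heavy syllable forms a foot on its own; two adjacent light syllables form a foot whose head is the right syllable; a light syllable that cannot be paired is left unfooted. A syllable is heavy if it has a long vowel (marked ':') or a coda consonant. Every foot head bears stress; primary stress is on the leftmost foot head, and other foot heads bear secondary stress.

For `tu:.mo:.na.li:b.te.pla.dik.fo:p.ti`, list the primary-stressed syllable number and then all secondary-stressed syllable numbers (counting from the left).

primary 1, secondary 2, 4, 6, 7, 8

Weights: 1 tu: H, 2 mo: H, 3 na L, 4 li:b H, 5 te L, 6 pla L, 7 dik H, 8 fo:p H, 9 ti L.
Parse right to left (heavy = foot alone; LL = one foot; stranded L unfooted): (ˈtu:) (ˈmo:) na (ˈli:b) (te.ˈpla) (ˈdik) (ˈfo:p) ti.
Foot heads: 1, 2, 4, 6, 7, 8.
Primary stress on the leftmost head = syllable 1.
Secondary stress on 2, 4, 6, 7, 8: ˈtu:.ˌmo:.na.ˌli:b.te.ˌpla.ˌdik.ˌfo:p.ti.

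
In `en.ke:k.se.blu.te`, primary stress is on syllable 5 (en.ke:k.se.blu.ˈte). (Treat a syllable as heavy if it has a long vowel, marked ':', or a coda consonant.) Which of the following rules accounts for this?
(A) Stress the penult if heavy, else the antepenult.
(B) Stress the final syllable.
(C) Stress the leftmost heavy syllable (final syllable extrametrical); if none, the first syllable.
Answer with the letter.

B

Rule A → syllable 3 (observed: 5).
Rule B → syllable 5 ✓.
Rule C → syllable 1 (observed: 5).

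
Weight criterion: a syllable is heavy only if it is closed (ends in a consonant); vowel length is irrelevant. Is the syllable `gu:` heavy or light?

light

`gu:`: long vowel, open (no coda). Open (no coda) → light.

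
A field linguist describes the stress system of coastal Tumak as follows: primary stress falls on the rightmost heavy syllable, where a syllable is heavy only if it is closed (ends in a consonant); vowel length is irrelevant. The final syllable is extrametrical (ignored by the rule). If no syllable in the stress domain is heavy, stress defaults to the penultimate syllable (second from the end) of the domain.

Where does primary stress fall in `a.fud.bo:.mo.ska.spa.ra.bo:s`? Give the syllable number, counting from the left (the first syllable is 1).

The final syllable (8, bo:s) is extrametrical; the stress domain is syllables 1–7.
Weights: 1 a L, 2 fud H, 3 bo: L, 4 mo L, 5 ska L, 6 spa L, 7 ra L.
Heavy syllables in the domain: 2. The rightmost is syllable 2 (fud).
Primary stress: syllable 2 → a.ˈfud.bo:.mo.ska.spa.ra.bo:s.

2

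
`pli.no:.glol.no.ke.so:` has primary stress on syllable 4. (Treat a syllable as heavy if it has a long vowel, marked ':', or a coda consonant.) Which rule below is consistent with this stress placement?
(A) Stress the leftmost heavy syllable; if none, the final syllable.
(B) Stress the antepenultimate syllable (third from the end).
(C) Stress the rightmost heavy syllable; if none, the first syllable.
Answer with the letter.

Rule A → syllable 2 (observed: 4).
Rule B → syllable 4 ✓.
Rule C → syllable 6 (observed: 4).

B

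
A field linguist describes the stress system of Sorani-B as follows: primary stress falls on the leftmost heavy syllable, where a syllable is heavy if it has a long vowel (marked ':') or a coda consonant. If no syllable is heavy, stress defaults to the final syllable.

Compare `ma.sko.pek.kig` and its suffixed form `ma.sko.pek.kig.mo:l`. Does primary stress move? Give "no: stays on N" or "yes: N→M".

Base `ma.sko.pek.kig` (4 syllables):
  Weights: 1 ma L, 2 sko L, 3 pek H, 4 kig H.
  Heavy syllables in the domain: 3, 4. The leftmost is syllable 3 (pek).
  → primary stress on syllable 3.
Suffixed `ma.sko.pek.kig.mo:l` (5 syllables):
  Weights: 1 ma L, 2 sko L, 3 pek H, 4 kig H, 5 mo:l H.
  Heavy syllables in the domain: 3, 4, 5. The leftmost is syllable 3 (pek).
  → primary stress on syllable 3.

no: stays on 3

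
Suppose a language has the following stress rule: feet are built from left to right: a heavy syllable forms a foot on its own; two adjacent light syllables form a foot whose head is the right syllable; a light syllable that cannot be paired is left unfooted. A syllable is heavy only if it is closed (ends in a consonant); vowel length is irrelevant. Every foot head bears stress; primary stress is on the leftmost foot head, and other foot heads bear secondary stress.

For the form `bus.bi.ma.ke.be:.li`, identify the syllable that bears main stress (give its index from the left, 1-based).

Weights: 1 bus H, 2 bi L, 3 ma L, 4 ke L, 5 be: L, 6 li L.
Parse left to right (heavy = foot alone; LL = one foot; stranded L unfooted): (ˈbus) (bi.ˈma) (ke.ˈbe:) li.
Foot heads: 1, 3, 5.
Primary stress on the leftmost head = syllable 1.
Primary stress: syllable 1 → ˈbus.bi.ma.ke.be:.li.

1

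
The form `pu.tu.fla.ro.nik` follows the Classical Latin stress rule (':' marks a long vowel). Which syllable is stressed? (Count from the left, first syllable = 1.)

3

Classical Latin: stress the penult if heavy (long vowel or closed), else the antepenult.
Weights: 3 fla L, 4 ro L, 5 nik H.
The penult (syllable 4, ro) is light, so stress falls on the antepenult (syllable 3, fla).
Stress on syllable 3: pu.tu.ˈfla.ro.nik.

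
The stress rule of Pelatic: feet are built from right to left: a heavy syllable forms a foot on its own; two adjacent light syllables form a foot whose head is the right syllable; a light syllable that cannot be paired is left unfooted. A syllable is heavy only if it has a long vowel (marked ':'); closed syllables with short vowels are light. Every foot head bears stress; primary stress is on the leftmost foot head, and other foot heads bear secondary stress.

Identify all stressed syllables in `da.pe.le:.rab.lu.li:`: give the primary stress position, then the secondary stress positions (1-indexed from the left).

Weights: 1 da L, 2 pe L, 3 le: H, 4 rab L, 5 lu L, 6 li: H.
Parse right to left (heavy = foot alone; LL = one foot; stranded L unfooted): (da.ˈpe) (ˈle:) (rab.ˈlu) (ˈli:).
Foot heads: 2, 3, 5, 6.
Primary stress on the leftmost head = syllable 2.
Secondary stress on 3, 5, 6: da.ˈpe.ˌle:.rab.ˌlu.ˌli:.

primary 2, secondary 3, 5, 6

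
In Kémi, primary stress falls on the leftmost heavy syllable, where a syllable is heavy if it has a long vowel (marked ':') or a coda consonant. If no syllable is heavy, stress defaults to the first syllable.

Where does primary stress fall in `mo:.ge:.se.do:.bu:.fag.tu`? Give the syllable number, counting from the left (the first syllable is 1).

1

Weights: 1 mo: H, 2 ge: H, 3 se L, 4 do: H, 5 bu: H, 6 fag H, 7 tu L.
Heavy syllables in the domain: 1, 2, 4, 5, 6. The leftmost is syllable 1 (mo:).
Primary stress: syllable 1 → ˈmo:.ge:.se.do:.bu:.fag.tu.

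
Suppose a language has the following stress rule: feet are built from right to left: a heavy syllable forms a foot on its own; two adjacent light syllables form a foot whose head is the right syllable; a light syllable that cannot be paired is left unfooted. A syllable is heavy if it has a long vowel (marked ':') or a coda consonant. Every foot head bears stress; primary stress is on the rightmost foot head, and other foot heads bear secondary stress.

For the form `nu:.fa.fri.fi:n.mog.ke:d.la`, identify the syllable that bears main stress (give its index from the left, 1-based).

6

Weights: 1 nu: H, 2 fa L, 3 fri L, 4 fi:n H, 5 mog H, 6 ke:d H, 7 la L.
Parse right to left (heavy = foot alone; LL = one foot; stranded L unfooted): (ˈnu:) (fa.ˈfri) (ˈfi:n) (ˈmog) (ˈke:d) la.
Foot heads: 1, 3, 4, 5, 6.
Primary stress on the rightmost head = syllable 6.
Primary stress: syllable 6 → nu:.fa.fri.fi:n.mog.ˈke:d.la.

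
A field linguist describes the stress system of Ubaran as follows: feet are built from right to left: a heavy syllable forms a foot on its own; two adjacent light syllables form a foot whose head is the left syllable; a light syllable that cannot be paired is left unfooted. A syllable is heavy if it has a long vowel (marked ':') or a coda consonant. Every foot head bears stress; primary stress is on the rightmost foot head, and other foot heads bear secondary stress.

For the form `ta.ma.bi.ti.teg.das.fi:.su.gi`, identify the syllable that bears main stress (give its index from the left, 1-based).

8

Weights: 1 ta L, 2 ma L, 3 bi L, 4 ti L, 5 teg H, 6 das H, 7 fi: H, 8 su L, 9 gi L.
Parse right to left (heavy = foot alone; LL = one foot; stranded L unfooted): (ˈta.ma) (ˈbi.ti) (ˈteg) (ˈdas) (ˈfi:) (ˈsu.gi).
Foot heads: 1, 3, 5, 6, 7, 8.
Primary stress on the rightmost head = syllable 8.
Primary stress: syllable 8 → ta.ma.bi.ti.teg.das.fi:.ˈsu.gi.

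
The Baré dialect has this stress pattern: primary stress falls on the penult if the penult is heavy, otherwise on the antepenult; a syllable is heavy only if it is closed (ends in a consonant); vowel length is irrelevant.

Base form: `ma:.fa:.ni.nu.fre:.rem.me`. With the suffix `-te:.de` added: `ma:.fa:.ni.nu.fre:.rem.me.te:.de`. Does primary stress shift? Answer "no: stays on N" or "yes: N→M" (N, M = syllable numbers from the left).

Base `ma:.fa:.ni.nu.fre:.rem.me` (7 syllables):
  Weights: 5 fre: L, 6 rem H, 7 me L.
  The penult (syllable 6, rem) is heavy, so it takes stress.
  → primary stress on syllable 6.
Suffixed `ma:.fa:.ni.nu.fre:.rem.me.te:.de` (9 syllables):
  Weights: 7 me L, 8 te: L, 9 de L.
  The penult (syllable 8, te:) is light, so stress falls on the antepenult (syllable 7, me).
  → primary stress on syllable 7.

yes: 6→7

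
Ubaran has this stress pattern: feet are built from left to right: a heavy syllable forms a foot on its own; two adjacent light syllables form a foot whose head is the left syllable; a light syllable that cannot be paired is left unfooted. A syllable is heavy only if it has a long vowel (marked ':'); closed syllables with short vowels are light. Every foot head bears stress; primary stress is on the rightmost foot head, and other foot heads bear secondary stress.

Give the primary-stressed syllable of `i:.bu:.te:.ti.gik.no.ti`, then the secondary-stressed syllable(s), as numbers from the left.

Weights: 1 i: H, 2 bu: H, 3 te: H, 4 ti L, 5 gik L, 6 no L, 7 ti L.
Parse left to right (heavy = foot alone; LL = one foot; stranded L unfooted): (ˈi:) (ˈbu:) (ˈte:) (ˈti.gik) (ˈno.ti).
Foot heads: 1, 2, 3, 4, 6.
Primary stress on the rightmost head = syllable 6.
Secondary stress on 1, 2, 3, 4: ˌi:.ˌbu:.ˌte:.ˌti.gik.ˈno.ti.

primary 6, secondary 1, 2, 3, 4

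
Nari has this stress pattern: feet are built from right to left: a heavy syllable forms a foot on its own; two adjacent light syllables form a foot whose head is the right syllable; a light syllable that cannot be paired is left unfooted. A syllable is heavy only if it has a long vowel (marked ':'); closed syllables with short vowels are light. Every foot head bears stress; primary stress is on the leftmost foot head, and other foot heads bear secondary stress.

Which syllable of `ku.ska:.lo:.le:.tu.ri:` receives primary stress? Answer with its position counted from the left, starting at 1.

Weights: 1 ku L, 2 ska: H, 3 lo: H, 4 le: H, 5 tu L, 6 ri: H.
Parse right to left (heavy = foot alone; LL = one foot; stranded L unfooted): ku (ˈska:) (ˈlo:) (ˈle:) tu (ˈri:).
Foot heads: 2, 3, 4, 6.
Primary stress on the leftmost head = syllable 2.
Primary stress: syllable 2 → ku.ˈska:.lo:.le:.tu.ri:.

2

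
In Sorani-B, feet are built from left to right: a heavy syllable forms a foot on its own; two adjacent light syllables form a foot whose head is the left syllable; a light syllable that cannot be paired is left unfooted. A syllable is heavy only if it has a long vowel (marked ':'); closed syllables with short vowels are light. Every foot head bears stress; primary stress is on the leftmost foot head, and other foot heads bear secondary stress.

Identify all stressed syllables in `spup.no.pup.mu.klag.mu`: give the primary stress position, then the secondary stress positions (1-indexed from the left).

Weights: 1 spup L, 2 no L, 3 pup L, 4 mu L, 5 klag L, 6 mu L.
Parse left to right (heavy = foot alone; LL = one foot; stranded L unfooted): (ˈspup.no) (ˈpup.mu) (ˈklag.mu).
Foot heads: 1, 3, 5.
Primary stress on the leftmost head = syllable 1.
Secondary stress on 3, 5: ˈspup.no.ˌpup.mu.ˌklag.mu.

primary 1, secondary 3, 5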